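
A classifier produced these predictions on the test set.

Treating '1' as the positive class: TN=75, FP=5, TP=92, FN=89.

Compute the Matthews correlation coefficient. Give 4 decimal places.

0.4253

MCC = (TP·TN − FP·FN) / √((TP+FP)(TP+FN)(TN+FP)(TN+FN))
Numerator = 92·75 − 5·89 = 6455
Denominator = √(97·181·80·164) = √230347840 = 15177.2145
MCC = 6455 / 15177.2145 = 0.4253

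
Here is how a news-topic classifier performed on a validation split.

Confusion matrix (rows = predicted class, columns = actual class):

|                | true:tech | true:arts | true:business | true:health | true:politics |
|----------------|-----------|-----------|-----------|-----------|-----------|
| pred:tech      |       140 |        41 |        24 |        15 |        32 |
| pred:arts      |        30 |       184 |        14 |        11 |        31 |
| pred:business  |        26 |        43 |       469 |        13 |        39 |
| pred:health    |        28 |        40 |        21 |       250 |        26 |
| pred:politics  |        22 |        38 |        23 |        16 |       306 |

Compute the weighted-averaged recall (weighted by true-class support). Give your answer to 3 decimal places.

Per-class recall (TP/(TP+FN)):
  tech: TP=140, FN=30+26+28+22=106 → 140/246 = 0.5691
  arts: TP=184, FN=41+43+40+38=162 → 184/346 = 0.5318
  business: TP=469, FN=24+14+21+23=82 → 469/551 = 0.8512
  health: TP=250, FN=15+11+13+16=55 → 250/305 = 0.8197
  politics: TP=306, FN=32+31+39+26=128 → 306/434 = 0.7051
Weighted-recall = Σ (supportᵢ/N)·recallᵢ with N=1882: (246/1882)·0.5691 + (346/1882)·0.5318 + (551/1882)·0.8512 + (305/1882)·0.8197 + (434/1882)·0.7051 = 0.717

0.717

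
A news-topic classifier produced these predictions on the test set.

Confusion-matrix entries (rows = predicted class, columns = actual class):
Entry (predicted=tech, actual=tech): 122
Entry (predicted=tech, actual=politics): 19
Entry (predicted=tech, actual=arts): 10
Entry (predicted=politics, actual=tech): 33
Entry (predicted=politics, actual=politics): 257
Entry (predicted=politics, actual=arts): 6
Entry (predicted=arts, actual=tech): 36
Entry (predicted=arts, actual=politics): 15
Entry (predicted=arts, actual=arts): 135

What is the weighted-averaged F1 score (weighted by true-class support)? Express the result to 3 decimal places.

Per-class F1 score (2·TP/(2·TP+FP+FN)):
  tech: TP=122, FP=19+10=29, FN=33+36=69 → 244/342 = 0.7135
  politics: TP=257, FP=33+6=39, FN=19+15=34 → 514/587 = 0.8756
  arts: TP=135, FP=36+15=51, FN=10+6=16 → 270/337 = 0.8012
Weighted-F1 score = Σ (supportᵢ/N)·F1 scoreᵢ with N=633: (191/633)·0.7135 + (291/633)·0.8756 + (151/633)·0.8012 = 0.809

0.809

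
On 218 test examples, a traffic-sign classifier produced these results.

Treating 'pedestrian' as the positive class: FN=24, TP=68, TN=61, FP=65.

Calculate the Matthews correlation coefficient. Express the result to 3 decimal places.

0.226

MCC = (TP·TN − FP·FN) / √((TP+FP)(TP+FN)(TN+FP)(TN+FN))
Numerator = 68·61 − 65·24 = 2588
Denominator = √(133·92·126·85) = √131047560 = 11447.6006
MCC = 2588 / 11447.6006 = 0.226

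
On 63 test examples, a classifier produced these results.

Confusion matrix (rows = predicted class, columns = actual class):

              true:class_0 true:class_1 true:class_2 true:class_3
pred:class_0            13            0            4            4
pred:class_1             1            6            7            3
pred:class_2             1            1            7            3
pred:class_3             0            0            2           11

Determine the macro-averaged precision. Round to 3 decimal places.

0.600

Per-class precision (TP/(TP+FP)):
  class_0: TP=13, FP=0+4+4=8 → 13/21 = 0.6190
  class_1: TP=6, FP=1+7+3=11 → 6/17 = 0.3529
  class_2: TP=7, FP=1+1+3=5 → 7/12 = 0.5833
  class_3: TP=11, FP=0+0+2=2 → 11/13 = 0.8462
Macro-precision = mean = (0.6190 + 0.3529 + 0.5833 + 0.8462) / 4 = 0.600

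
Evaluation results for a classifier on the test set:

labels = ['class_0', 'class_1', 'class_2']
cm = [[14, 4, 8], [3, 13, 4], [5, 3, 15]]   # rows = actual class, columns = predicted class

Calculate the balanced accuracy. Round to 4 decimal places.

0.6135

Balanced accuracy = mean of per-class recall.
  class_0: recall = 14/26 = 0.53846
  class_1: recall = 13/20 = 0.65000
  class_2: recall = 15/23 = 0.65217
Mean = (0.53846 + 0.65000 + 0.65217) / 3 = 0.6135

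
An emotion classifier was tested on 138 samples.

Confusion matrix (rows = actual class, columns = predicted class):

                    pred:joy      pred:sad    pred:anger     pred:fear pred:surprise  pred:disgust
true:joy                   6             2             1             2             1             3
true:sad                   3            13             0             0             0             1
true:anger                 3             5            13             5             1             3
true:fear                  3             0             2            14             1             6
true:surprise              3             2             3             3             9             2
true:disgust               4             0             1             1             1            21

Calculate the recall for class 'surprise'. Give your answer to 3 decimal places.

One-vs-rest for 'surprise': TP = diagonal; FP = other classes predicted 'surprise'; FN = 'surprise' predicted as other.
recall = TP/(TP+FN).
surprise: TP=9, FN=3+2+3+3+2=13 → 9/22 = 0.4091

0.409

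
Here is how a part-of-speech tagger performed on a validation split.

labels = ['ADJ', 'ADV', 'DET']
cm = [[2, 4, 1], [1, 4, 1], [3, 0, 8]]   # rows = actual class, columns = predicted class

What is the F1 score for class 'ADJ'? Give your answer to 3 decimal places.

0.308

Treat 'ADJ' as positive and all other classes as negative.
F1 score = 2·TP/(2·TP+FP+FN).
ADJ: TP=2, FP=1+3=4, FN=4+1=5 → 4/13 = 0.3077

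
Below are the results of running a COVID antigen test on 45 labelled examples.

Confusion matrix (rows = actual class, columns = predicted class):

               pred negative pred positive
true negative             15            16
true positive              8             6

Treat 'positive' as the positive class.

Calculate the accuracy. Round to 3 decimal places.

0.467

Accuracy = (TP+TN)/N = (6+15)/45 = 0.467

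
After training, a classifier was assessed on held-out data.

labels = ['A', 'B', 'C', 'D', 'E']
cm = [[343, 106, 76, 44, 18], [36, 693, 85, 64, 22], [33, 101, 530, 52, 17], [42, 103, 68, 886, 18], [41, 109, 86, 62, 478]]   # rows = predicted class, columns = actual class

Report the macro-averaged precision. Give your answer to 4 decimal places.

Per-class precision (TP/(TP+FP)):
  A: TP=343, FP=106+76+44+18=244 → 343/587 = 0.58433
  B: TP=693, FP=36+85+64+22=207 → 693/900 = 0.77000
  C: TP=530, FP=33+101+52+17=203 → 530/733 = 0.72306
  D: TP=886, FP=42+103+68+18=231 → 886/1117 = 0.79320
  E: TP=478, FP=41+109+86+62=298 → 478/776 = 0.61598
Macro-precision = mean = (0.58433 + 0.77000 + 0.72306 + 0.79320 + 0.61598) / 5 = 0.6973

0.6973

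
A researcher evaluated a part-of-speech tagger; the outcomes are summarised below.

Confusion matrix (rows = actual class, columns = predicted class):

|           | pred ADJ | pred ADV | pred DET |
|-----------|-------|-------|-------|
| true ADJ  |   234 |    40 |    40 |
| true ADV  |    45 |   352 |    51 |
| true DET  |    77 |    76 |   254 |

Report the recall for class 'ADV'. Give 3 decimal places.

0.786

Treat 'ADV' as positive and all other classes as negative.
recall = TP/(TP+FN).
ADV: TP=352, FN=45+51=96 → 352/448 = 0.7857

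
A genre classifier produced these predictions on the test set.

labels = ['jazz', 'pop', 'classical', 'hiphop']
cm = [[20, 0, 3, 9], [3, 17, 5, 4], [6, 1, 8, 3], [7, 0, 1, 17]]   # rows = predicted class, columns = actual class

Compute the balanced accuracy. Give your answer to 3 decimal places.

0.621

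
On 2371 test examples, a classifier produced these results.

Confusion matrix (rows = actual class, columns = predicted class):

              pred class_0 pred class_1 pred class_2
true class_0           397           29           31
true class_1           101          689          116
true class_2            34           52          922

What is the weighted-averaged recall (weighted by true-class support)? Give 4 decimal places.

Per-class recall (TP/(TP+FN)):
  class_0: TP=397, FN=29+31=60 → 397/457 = 0.86871
  class_1: TP=689, FN=101+116=217 → 689/906 = 0.76049
  class_2: TP=922, FN=34+52=86 → 922/1008 = 0.91468
Weighted-recall = Σ (supportᵢ/N)·recallᵢ with N=2371: (457/2371)·0.86871 + (906/2371)·0.76049 + (1008/2371)·0.91468 = 0.8469

0.8469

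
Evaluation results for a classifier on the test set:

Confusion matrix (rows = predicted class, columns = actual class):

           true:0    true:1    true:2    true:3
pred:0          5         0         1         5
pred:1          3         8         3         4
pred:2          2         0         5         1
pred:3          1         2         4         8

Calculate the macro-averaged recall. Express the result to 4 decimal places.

0.5209

Per-class recall (TP/(TP+FN)):
  0: TP=5, FN=3+2+1=6 → 5/11 = 0.45455
  1: TP=8, FN=0+0+2=2 → 8/10 = 0.80000
  2: TP=5, FN=1+3+4=8 → 5/13 = 0.38462
  3: TP=8, FN=5+4+1=10 → 8/18 = 0.44444
Macro-recall = mean = (0.45455 + 0.80000 + 0.38462 + 0.44444) / 4 = 0.5209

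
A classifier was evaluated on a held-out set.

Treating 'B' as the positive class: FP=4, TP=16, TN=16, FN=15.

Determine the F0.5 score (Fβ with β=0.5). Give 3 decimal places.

Fβ = (1+β²)·TP / ((1+β²)·TP + β²·FN + FP), with β²=1/4
= 1.25·16 / (1.25·16 + 0.25·15 + 4) = 0.721

0.721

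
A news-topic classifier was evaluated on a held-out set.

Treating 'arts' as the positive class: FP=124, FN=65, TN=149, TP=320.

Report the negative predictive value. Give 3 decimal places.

0.696

NPV = TN/(TN+FN) = 149/(149+65) = 0.696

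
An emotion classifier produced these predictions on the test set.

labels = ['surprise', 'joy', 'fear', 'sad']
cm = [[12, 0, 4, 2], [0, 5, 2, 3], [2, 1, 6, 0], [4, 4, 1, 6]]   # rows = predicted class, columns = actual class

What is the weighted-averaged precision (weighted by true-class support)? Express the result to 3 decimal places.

Per-class precision (TP/(TP+FP)):
  surprise: TP=12, FP=0+4+2=6 → 12/18 = 0.6667
  joy: TP=5, FP=0+2+3=5 → 5/10 = 0.5000
  fear: TP=6, FP=2+1+0=3 → 6/9 = 0.6667
  sad: TP=6, FP=4+4+1=9 → 6/15 = 0.4000
Weighted-precision = Σ (supportᵢ/N)·precisionᵢ with N=52: (18/52)·0.6667 + (10/52)·0.5000 + (13/52)·0.6667 + (11/52)·0.4000 = 0.578

0.578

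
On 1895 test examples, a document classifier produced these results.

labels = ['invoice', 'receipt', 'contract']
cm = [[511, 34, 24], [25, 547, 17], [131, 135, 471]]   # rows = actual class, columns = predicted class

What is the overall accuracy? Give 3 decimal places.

Accuracy = trace / total = (511+547+471=1529) / 1895 = 1529/1895 = 0.807

0.807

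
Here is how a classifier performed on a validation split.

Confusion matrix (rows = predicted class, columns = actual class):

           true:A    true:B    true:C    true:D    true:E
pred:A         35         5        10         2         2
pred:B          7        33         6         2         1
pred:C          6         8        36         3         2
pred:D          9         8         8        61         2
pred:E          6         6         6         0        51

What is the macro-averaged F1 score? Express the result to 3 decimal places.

0.677

Per-class F1 score (2·TP/(2·TP+FP+FN)):
  A: TP=35, FP=5+10+2+2=19, FN=7+6+9+6=28 → 70/117 = 0.5983
  B: TP=33, FP=7+6+2+1=16, FN=5+8+8+6=27 → 66/109 = 0.6055
  C: TP=36, FP=6+8+3+2=19, FN=10+6+8+6=30 → 72/121 = 0.5950
  D: TP=61, FP=9+8+8+2=27, FN=2+2+3+0=7 → 122/156 = 0.7821
  E: TP=51, FP=6+6+6+0=18, FN=2+1+2+2=7 → 102/127 = 0.8031
Macro-F1 score = mean = (0.5983 + 0.6055 + 0.5950 + 0.7821 + 0.8031) / 5 = 0.677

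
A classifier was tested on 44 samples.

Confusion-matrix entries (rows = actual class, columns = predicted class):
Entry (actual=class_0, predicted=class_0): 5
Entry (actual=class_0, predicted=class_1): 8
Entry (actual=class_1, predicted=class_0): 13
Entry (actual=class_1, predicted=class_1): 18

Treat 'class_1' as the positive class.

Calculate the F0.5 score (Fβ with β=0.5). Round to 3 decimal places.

Fβ = (1+β²)·TP / ((1+β²)·TP + β²·FN + FP), with β²=1/4
= 1.25·18 / (1.25·18 + 0.25·13 + 8) = 0.667

0.667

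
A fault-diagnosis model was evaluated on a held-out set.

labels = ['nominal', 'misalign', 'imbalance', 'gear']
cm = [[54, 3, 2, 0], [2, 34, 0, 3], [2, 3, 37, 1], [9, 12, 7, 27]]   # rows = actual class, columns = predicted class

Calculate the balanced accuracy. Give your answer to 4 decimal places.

Balanced accuracy = mean of per-class recall.
  nominal: recall = 54/59 = 0.91525
  misalign: recall = 34/39 = 0.87179
  imbalance: recall = 37/43 = 0.86047
  gear: recall = 27/55 = 0.49091
Mean = (0.91525 + 0.87179 + 0.86047 + 0.49091) / 4 = 0.7846

0.7846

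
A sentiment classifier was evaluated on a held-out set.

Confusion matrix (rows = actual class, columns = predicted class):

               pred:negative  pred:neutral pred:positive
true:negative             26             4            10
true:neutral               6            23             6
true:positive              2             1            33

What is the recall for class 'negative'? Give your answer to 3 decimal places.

0.650

Take TP from the diagonal, FP from the rest of the 'negative' prediction marginal, FN from the rest of the 'negative' actual marginal.
recall = TP/(TP+FN).
negative: TP=26, FN=4+10=14 → 26/40 = 0.6500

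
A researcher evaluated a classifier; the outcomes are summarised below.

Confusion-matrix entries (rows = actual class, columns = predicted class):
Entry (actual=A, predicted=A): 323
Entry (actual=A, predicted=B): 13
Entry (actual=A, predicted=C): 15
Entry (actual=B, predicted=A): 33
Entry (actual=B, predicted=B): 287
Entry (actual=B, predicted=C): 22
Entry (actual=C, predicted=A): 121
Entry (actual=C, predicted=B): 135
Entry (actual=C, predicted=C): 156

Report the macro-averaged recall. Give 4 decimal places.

0.7127

Per-class recall (TP/(TP+FN)):
  A: TP=323, FN=13+15=28 → 323/351 = 0.92023
  B: TP=287, FN=33+22=55 → 287/342 = 0.83918
  C: TP=156, FN=121+135=256 → 156/412 = 0.37864
Macro-recall = mean = (0.92023 + 0.83918 + 0.37864) / 3 = 0.7127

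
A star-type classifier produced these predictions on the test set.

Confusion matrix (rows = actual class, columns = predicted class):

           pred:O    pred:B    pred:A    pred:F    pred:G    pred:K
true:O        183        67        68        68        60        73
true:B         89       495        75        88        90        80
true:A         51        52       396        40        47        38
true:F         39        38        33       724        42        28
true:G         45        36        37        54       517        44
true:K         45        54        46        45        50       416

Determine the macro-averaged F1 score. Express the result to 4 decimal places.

Per-class F1 score (2·TP/(2·TP+FP+FN)):
  O: TP=183, FP=89+51+39+45+45=269, FN=67+68+68+60+73=336 → 366/971 = 0.37693
  B: TP=495, FP=67+52+38+36+54=247, FN=89+75+88+90+80=422 → 990/1659 = 0.59675
  A: TP=396, FP=68+75+33+37+46=259, FN=51+52+40+47+38=228 → 792/1279 = 0.61923
  F: TP=724, FP=68+88+40+54+45=295, FN=39+38+33+42+28=180 → 1448/1923 = 0.75299
  G: TP=517, FP=60+90+47+42+50=289, FN=45+36+37+54+44=216 → 1034/1539 = 0.67186
  K: TP=416, FP=73+80+38+28+44=263, FN=45+54+46+45+50=240 → 832/1335 = 0.62322
Macro-F1 score = mean = (0.37693 + 0.59675 + 0.61923 + 0.75299 + 0.67186 + 0.62322) / 6 = 0.6068

0.6068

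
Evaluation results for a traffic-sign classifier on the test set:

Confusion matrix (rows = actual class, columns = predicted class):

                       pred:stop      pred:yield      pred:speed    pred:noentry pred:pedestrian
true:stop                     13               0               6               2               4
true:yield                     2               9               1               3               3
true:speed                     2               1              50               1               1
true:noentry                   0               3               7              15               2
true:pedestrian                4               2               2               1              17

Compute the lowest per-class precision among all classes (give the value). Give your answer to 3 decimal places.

Per-class precision (TP/(TP+FP)):
  stop: TP=13, FP=2+2+0+4=8 → 13/21 = 0.6190
  yield: TP=9, FP=0+1+3+2=6 → 9/15 = 0.6000
  speed: TP=50, FP=6+1+7+2=16 → 50/66 = 0.7576
  noentry: TP=15, FP=2+3+1+1=7 → 15/22 = 0.6818
  pedestrian: TP=17, FP=4+3+1+2=10 → 17/27 = 0.6296
Lowest is class 'yield' with precision = 0.600.

0.600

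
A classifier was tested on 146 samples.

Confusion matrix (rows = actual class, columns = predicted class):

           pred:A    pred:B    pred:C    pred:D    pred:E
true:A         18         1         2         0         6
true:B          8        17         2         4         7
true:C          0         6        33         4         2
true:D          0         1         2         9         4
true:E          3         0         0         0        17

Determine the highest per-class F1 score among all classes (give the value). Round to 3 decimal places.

0.786

Per-class F1 score (2·TP/(2·TP+FP+FN)):
  A: TP=18, FP=8+0+0+3=11, FN=1+2+0+6=9 → 36/56 = 0.6429
  B: TP=17, FP=1+6+1+0=8, FN=8+2+4+7=21 → 34/63 = 0.5397
  C: TP=33, FP=2+2+2+0=6, FN=0+6+4+2=12 → 66/84 = 0.7857
  D: TP=9, FP=0+4+4+0=8, FN=0+1+2+4=7 → 18/33 = 0.5455
  E: TP=17, FP=6+7+2+4=19, FN=3+0+0+0=3 → 34/56 = 0.6071
Highest is class 'C' with F1 score = 0.786.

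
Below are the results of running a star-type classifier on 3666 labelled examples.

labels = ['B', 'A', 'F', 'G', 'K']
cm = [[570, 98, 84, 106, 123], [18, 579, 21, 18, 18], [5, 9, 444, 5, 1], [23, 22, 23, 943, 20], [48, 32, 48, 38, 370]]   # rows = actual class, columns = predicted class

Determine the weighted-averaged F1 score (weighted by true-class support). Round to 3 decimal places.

0.786

Per-class F1 score (2·TP/(2·TP+FP+FN)):
  B: TP=570, FP=18+5+23+48=94, FN=98+84+106+123=411 → 1140/1645 = 0.6930
  A: TP=579, FP=98+9+22+32=161, FN=18+21+18+18=75 → 1158/1394 = 0.8307
  F: TP=444, FP=84+21+23+48=176, FN=5+9+5+1=20 → 888/1084 = 0.8192
  G: TP=943, FP=106+18+5+38=167, FN=23+22+23+20=88 → 1886/2141 = 0.8809
  K: TP=370, FP=123+18+1+20=162, FN=48+32+48+38=166 → 740/1068 = 0.6929
Weighted-F1 score = Σ (supportᵢ/N)·F1 scoreᵢ with N=3666: (981/3666)·0.6930 + (654/3666)·0.8307 + (464/3666)·0.8192 + (1031/3666)·0.8809 + (536/3666)·0.6929 = 0.786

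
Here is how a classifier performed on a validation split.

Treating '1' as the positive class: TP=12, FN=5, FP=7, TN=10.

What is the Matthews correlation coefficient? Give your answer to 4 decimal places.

MCC = (TP·TN − FP·FN) / √((TP+FP)(TP+FN)(TN+FP)(TN+FN))
Numerator = 12·10 − 7·5 = 85
Denominator = √(19·17·17·15) = √82365 = 286.9930
MCC = 85 / 286.9930 = 0.2962

0.2962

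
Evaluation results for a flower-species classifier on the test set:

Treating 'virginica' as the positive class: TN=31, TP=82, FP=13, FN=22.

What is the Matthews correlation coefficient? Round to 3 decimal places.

MCC = (TP·TN − FP·FN) / √((TP+FP)(TP+FN)(TN+FP)(TN+FN))
Numerator = 82·31 − 13·22 = 2256
Denominator = √(95·104·44·53) = √23040160 = 4800.0167
MCC = 2256 / 4800.0167 = 0.470

0.470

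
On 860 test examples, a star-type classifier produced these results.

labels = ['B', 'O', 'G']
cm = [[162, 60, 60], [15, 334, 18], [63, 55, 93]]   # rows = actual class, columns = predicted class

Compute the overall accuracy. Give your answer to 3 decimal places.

Accuracy = trace / total = (162+334+93=589) / 860 = 589/860 = 0.685

0.685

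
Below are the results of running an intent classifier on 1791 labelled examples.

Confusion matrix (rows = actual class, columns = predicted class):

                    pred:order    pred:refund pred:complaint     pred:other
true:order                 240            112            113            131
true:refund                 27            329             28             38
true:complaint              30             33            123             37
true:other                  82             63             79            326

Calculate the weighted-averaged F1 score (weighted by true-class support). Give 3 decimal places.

Per-class F1 score (2·TP/(2·TP+FP+FN)):
  order: TP=240, FP=27+30+82=139, FN=112+113+131=356 → 480/975 = 0.4923
  refund: TP=329, FP=112+33+63=208, FN=27+28+38=93 → 658/959 = 0.6861
  complaint: TP=123, FP=113+28+79=220, FN=30+33+37=100 → 246/566 = 0.4346
  other: TP=326, FP=131+38+37=206, FN=82+63+79=224 → 652/1082 = 0.6026
Weighted-F1 score = Σ (supportᵢ/N)·F1 scoreᵢ with N=1791: (596/1791)·0.4923 + (422/1791)·0.6861 + (223/1791)·0.4346 + (550/1791)·0.6026 = 0.565

0.565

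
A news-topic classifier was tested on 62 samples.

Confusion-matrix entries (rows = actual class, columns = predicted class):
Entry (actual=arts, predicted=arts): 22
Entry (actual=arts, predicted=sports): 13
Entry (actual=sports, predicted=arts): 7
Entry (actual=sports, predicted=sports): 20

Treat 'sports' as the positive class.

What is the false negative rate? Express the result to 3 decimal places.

FNR = FN/(FN+TP) = 7/(7+20) = 0.259

0.259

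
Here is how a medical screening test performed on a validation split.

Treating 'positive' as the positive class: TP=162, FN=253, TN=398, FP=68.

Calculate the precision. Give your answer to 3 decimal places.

0.704

Precision = TP/(TP+FP) = 162/(162+68) = 162/230 = 0.704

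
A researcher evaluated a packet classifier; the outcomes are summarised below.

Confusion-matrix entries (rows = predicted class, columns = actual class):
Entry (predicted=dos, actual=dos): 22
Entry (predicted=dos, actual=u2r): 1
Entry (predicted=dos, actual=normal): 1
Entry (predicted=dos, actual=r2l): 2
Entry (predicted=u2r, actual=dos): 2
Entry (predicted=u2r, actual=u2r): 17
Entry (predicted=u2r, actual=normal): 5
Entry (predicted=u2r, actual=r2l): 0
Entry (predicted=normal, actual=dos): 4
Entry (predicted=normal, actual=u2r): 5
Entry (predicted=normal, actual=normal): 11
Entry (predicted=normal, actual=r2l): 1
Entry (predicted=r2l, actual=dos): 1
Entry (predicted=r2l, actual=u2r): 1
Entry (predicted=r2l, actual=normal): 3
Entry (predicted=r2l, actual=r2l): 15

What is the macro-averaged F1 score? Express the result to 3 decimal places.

0.709

Per-class F1 score (2·TP/(2·TP+FP+FN)):
  dos: TP=22, FP=1+1+2=4, FN=2+4+1=7 → 44/55 = 0.8000
  u2r: TP=17, FP=2+5+0=7, FN=1+5+1=7 → 34/48 = 0.7083
  normal: TP=11, FP=4+5+1=10, FN=1+5+3=9 → 22/41 = 0.5366
  r2l: TP=15, FP=1+1+3=5, FN=2+0+1=3 → 30/38 = 0.7895
Macro-F1 score = mean = (0.8000 + 0.7083 + 0.5366 + 0.7895) / 4 = 0.709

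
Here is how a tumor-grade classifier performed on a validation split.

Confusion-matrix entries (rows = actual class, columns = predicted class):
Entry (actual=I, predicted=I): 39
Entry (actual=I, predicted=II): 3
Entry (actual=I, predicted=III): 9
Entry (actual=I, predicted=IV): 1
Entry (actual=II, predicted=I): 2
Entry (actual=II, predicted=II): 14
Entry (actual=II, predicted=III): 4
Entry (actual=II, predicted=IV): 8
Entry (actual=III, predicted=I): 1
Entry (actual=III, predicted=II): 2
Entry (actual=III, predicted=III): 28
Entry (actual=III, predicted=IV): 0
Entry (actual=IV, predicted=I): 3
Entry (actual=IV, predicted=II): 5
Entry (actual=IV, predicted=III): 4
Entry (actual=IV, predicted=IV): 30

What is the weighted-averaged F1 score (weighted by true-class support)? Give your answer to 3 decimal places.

Per-class F1 score (2·TP/(2·TP+FP+FN)):
  I: TP=39, FP=2+1+3=6, FN=3+9+1=13 → 78/97 = 0.8041
  II: TP=14, FP=3+2+5=10, FN=2+4+8=14 → 28/52 = 0.5385
  III: TP=28, FP=9+4+4=17, FN=1+2+0=3 → 56/76 = 0.7368
  IV: TP=30, FP=1+8+0=9, FN=3+5+4=12 → 60/81 = 0.7407
Weighted-F1 score = Σ (supportᵢ/N)·F1 scoreᵢ with N=153: (52/153)·0.8041 + (28/153)·0.5385 + (31/153)·0.7368 + (42/153)·0.7407 = 0.724

0.724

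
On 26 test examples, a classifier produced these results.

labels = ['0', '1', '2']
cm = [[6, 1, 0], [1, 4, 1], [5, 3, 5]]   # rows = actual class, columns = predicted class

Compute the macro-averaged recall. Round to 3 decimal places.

0.636

Per-class recall (TP/(TP+FN)):
  0: TP=6, FN=1+0=1 → 6/7 = 0.8571
  1: TP=4, FN=1+1=2 → 4/6 = 0.6667
  2: TP=5, FN=5+3=8 → 5/13 = 0.3846
Macro-recall = mean = (0.8571 + 0.6667 + 0.3846) / 3 = 0.636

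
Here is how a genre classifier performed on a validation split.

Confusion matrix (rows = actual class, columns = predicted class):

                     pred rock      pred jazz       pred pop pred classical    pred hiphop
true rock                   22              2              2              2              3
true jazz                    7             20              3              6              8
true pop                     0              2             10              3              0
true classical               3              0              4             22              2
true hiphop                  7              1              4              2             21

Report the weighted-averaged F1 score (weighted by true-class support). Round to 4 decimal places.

0.6081

Per-class F1 score (2·TP/(2·TP+FP+FN)):
  rock: TP=22, FP=7+0+3+7=17, FN=2+2+2+3=9 → 44/70 = 0.62857
  jazz: TP=20, FP=2+2+0+1=5, FN=7+3+6+8=24 → 40/69 = 0.57971
  pop: TP=10, FP=2+3+4+4=13, FN=0+2+3+0=5 → 20/38 = 0.52632
  classical: TP=22, FP=2+6+3+2=13, FN=3+0+4+2=9 → 44/66 = 0.66667
  hiphop: TP=21, FP=3+8+0+2=13, FN=7+1+4+2=14 → 42/69 = 0.60870
Weighted-F1 score = Σ (supportᵢ/N)·F1 scoreᵢ with N=156: (31/156)·0.62857 + (44/156)·0.57971 + (15/156)·0.52632 + (31/156)·0.66667 + (35/156)·0.60870 = 0.6081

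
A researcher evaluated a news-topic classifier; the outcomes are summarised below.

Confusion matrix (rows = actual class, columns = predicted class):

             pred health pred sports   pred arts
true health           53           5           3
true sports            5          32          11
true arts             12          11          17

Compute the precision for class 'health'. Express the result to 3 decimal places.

0.757

Take TP from the diagonal, FP from the rest of the 'health' prediction marginal, FN from the rest of the 'health' actual marginal.
precision = TP/(TP+FP).
health: TP=53, FP=5+12=17 → 53/70 = 0.7571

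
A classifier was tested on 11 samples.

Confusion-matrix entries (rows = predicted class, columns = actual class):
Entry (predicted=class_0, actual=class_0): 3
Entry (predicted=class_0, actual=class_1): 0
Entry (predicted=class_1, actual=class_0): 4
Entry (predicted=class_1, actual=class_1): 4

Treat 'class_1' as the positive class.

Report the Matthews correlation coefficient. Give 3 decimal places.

MCC = (TP·TN − FP·FN) / √((TP+FP)(TP+FN)(TN+FP)(TN+FN))
Numerator = 4·3 − 4·0 = 12
Denominator = √(8·4·7·3) = √672 = 25.9230
MCC = 12 / 25.9230 = 0.463

0.463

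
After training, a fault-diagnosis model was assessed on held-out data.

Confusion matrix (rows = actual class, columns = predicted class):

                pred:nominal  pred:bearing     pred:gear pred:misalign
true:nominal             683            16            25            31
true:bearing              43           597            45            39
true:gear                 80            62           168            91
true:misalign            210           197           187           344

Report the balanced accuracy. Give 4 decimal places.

0.6287

Balanced accuracy = mean of per-class recall.
  nominal: recall = 683/755 = 0.90464
  bearing: recall = 597/724 = 0.82459
  gear: recall = 168/401 = 0.41895
  misalign: recall = 344/938 = 0.36674
Mean = (0.90464 + 0.82459 + 0.41895 + 0.36674) / 4 = 0.6287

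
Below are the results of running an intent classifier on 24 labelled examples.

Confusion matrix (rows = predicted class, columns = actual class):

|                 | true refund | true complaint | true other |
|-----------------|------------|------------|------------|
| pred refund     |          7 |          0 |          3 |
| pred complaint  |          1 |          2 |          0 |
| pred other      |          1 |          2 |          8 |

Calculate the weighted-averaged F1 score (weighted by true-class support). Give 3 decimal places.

0.705

Per-class F1 score (2·TP/(2·TP+FP+FN)):
  refund: TP=7, FP=0+3=3, FN=1+1=2 → 14/19 = 0.7368
  complaint: TP=2, FP=1+0=1, FN=0+2=2 → 4/7 = 0.5714
  other: TP=8, FP=1+2=3, FN=3+0=3 → 16/22 = 0.7273
Weighted-F1 score = Σ (supportᵢ/N)·F1 scoreᵢ with N=24: (9/24)·0.7368 + (4/24)·0.5714 + (11/24)·0.7273 = 0.705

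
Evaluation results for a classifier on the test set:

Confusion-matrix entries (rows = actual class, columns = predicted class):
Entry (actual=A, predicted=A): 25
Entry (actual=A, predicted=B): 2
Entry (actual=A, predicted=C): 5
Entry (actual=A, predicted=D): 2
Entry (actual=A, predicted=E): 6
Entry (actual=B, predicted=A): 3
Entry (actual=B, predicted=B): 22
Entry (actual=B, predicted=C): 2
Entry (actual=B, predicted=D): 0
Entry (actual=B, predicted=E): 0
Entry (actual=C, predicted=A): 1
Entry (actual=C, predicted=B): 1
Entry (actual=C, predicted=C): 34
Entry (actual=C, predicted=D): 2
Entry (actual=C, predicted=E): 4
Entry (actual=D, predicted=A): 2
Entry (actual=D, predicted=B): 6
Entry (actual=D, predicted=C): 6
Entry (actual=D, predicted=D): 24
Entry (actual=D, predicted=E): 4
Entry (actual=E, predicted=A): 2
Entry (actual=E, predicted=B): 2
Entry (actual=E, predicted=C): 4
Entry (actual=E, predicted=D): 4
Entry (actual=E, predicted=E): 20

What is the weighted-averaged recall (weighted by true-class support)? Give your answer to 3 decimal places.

0.683

Per-class recall (TP/(TP+FN)):
  A: TP=25, FN=2+5+2+6=15 → 25/40 = 0.6250
  B: TP=22, FN=3+2+0+0=5 → 22/27 = 0.8148
  C: TP=34, FN=1+1+2+4=8 → 34/42 = 0.8095
  D: TP=24, FN=2+6+6+4=18 → 24/42 = 0.5714
  E: TP=20, FN=2+2+4+4=12 → 20/32 = 0.6250
Weighted-recall = Σ (supportᵢ/N)·recallᵢ with N=183: (40/183)·0.6250 + (27/183)·0.8148 + (42/183)·0.8095 + (42/183)·0.5714 + (32/183)·0.6250 = 0.683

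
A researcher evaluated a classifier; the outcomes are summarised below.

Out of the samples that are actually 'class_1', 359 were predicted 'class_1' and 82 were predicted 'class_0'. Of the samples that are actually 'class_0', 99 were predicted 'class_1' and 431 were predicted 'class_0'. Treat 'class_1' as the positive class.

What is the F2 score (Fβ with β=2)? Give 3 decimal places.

0.808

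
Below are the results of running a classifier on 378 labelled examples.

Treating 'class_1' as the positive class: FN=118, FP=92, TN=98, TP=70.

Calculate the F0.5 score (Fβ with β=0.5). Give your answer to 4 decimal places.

0.4187

Fβ = (1+β²)·TP / ((1+β²)·TP + β²·FN + FP), with β²=1/4
= 1.25·70 / (1.25·70 + 0.25·118 + 92) = 0.4187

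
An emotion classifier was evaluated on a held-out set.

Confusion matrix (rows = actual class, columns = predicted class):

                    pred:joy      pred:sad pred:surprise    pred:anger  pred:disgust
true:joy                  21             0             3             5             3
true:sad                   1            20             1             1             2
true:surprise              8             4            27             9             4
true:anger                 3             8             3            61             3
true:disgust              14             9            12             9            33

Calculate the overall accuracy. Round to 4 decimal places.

Accuracy = trace / total = (21+20+27+61+33=162) / 264 = 162/264 = 0.6136

0.6136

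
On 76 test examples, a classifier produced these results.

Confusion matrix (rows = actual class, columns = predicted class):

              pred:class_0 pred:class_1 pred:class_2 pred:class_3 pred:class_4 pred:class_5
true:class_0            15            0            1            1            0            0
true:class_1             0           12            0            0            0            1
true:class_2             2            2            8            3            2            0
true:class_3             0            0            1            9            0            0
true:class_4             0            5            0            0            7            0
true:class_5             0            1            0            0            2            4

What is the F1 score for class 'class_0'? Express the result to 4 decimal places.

F1 score = 2·TP/(2·TP+FP+FN).
class_0: TP=15, FP=0+2+0+0+0=2, FN=0+1+1+0+0=2 → 30/34 = 0.88235

0.8824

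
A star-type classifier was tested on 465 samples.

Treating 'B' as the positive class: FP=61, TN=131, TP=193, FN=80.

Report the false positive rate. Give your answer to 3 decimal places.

FPR = FP/(FP+TN) = 61/(61+131) = 0.318

0.318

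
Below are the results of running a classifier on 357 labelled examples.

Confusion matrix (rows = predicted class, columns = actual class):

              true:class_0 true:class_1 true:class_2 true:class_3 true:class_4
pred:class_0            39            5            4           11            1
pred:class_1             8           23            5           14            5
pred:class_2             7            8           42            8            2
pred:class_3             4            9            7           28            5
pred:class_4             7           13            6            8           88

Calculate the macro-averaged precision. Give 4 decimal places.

0.5889

Per-class precision (TP/(TP+FP)):
  class_0: TP=39, FP=5+4+11+1=21 → 39/60 = 0.65000
  class_1: TP=23, FP=8+5+14+5=32 → 23/55 = 0.41818
  class_2: TP=42, FP=7+8+8+2=25 → 42/67 = 0.62687
  class_3: TP=28, FP=4+9+7+5=25 → 28/53 = 0.52830
  class_4: TP=88, FP=7+13+6+8=34 → 88/122 = 0.72131
Macro-precision = mean = (0.65000 + 0.41818 + 0.62687 + 0.52830 + 0.72131) / 5 = 0.5889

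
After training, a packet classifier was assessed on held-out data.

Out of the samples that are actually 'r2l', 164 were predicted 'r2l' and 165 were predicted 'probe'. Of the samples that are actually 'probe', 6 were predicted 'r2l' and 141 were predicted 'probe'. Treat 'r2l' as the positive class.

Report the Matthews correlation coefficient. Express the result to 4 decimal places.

MCC = (TP·TN − FP·FN) / √((TP+FP)(TP+FN)(TN+FP)(TN+FN))
Numerator = 164·141 − 6·165 = 22134
Denominator = √(170·329·147·306) = √2515843260 = 50158.1824
MCC = 22134 / 50158.1824 = 0.4413

0.4413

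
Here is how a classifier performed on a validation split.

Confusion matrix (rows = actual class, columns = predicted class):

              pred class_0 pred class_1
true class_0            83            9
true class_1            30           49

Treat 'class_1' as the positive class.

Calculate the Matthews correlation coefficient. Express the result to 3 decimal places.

0.550

MCC = (TP·TN − FP·FN) / √((TP+FP)(TP+FN)(TN+FP)(TN+FN))
Numerator = 49·83 − 9·30 = 3797
Denominator = √(58·79·92·113) = √47634472 = 6901.7731
MCC = 3797 / 6901.7731 = 0.550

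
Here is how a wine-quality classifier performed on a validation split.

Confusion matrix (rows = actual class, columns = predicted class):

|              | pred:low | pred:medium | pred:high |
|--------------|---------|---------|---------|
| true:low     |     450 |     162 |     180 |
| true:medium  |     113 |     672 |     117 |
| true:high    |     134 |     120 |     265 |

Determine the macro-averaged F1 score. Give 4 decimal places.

0.6063

Per-class F1 score (2·TP/(2·TP+FP+FN)):
  low: TP=450, FP=113+134=247, FN=162+180=342 → 900/1489 = 0.60443
  medium: TP=672, FP=162+120=282, FN=113+117=230 → 1344/1856 = 0.72414
  high: TP=265, FP=180+117=297, FN=134+120=254 → 530/1081 = 0.49029
Macro-F1 score = mean = (0.60443 + 0.72414 + 0.49029) / 3 = 0.6063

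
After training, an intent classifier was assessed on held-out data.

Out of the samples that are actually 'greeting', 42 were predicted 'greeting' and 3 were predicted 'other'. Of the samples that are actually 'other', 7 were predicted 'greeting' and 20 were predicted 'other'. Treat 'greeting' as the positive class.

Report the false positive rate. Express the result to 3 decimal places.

FPR = FP/(FP+TN) = 7/(7+20) = 0.259

0.259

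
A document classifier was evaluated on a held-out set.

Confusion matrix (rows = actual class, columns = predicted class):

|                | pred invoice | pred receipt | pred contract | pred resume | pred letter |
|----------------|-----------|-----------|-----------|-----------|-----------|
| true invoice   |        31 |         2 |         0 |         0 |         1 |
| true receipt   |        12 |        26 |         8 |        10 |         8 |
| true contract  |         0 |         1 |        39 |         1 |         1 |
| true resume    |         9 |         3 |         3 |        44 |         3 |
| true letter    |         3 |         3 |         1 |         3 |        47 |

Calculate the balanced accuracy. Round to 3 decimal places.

Balanced accuracy = mean of per-class recall.
  invoice: recall = 31/34 = 0.9118
  receipt: recall = 26/64 = 0.4063
  contract: recall = 39/42 = 0.9286
  resume: recall = 44/62 = 0.7097
  letter: recall = 47/57 = 0.8246
Mean = (0.9118 + 0.4063 + 0.9286 + 0.7097 + 0.8246) / 5 = 0.756

0.756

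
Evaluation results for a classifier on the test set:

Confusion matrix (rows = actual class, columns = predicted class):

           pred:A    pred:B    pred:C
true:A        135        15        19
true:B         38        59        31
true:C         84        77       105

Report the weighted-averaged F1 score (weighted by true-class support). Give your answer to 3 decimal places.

Per-class F1 score (2·TP/(2·TP+FP+FN)):
  A: TP=135, FP=38+84=122, FN=15+19=34 → 270/426 = 0.6338
  B: TP=59, FP=15+77=92, FN=38+31=69 → 118/279 = 0.4229
  C: TP=105, FP=19+31=50, FN=84+77=161 → 210/421 = 0.4988
Weighted-F1 score = Σ (supportᵢ/N)·F1 scoreᵢ with N=563: (169/563)·0.6338 + (128/563)·0.4229 + (266/563)·0.4988 = 0.522

0.522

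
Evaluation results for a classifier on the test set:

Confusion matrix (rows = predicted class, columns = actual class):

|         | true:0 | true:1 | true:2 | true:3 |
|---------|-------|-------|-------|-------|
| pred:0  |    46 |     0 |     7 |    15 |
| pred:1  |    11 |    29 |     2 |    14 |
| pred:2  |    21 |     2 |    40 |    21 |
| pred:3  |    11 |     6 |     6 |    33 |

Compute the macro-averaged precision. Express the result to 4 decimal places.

Per-class precision (TP/(TP+FP)):
  0: TP=46, FP=0+7+15=22 → 46/68 = 0.67647
  1: TP=29, FP=11+2+14=27 → 29/56 = 0.51786
  2: TP=40, FP=21+2+21=44 → 40/84 = 0.47619
  3: TP=33, FP=11+6+6=23 → 33/56 = 0.58929
Macro-precision = mean = (0.67647 + 0.51786 + 0.47619 + 0.58929) / 4 = 0.5650

0.5650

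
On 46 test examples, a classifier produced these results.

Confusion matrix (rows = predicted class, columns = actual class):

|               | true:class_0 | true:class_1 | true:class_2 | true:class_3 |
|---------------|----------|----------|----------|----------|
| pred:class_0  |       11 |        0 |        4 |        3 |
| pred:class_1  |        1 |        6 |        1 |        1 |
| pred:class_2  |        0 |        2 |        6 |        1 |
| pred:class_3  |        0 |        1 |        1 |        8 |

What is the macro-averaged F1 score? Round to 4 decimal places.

Per-class F1 score (2·TP/(2·TP+FP+FN)):
  class_0: TP=11, FP=0+4+3=7, FN=1+0+0=1 → 22/30 = 0.73333
  class_1: TP=6, FP=1+1+1=3, FN=0+2+1=3 → 12/18 = 0.66667
  class_2: TP=6, FP=0+2+1=3, FN=4+1+1=6 → 12/21 = 0.57143
  class_3: TP=8, FP=0+1+1=2, FN=3+1+1=5 → 16/23 = 0.69565
Macro-F1 score = mean = (0.73333 + 0.66667 + 0.57143 + 0.69565) / 4 = 0.6668

0.6668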